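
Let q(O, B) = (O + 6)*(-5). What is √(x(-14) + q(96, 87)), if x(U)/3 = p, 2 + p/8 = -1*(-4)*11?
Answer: √498 ≈ 22.316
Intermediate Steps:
p = 336 (p = -16 + 8*(-1*(-4)*11) = -16 + 8*(4*11) = -16 + 8*44 = -16 + 352 = 336)
x(U) = 1008 (x(U) = 3*336 = 1008)
q(O, B) = -30 - 5*O (q(O, B) = (6 + O)*(-5) = -30 - 5*O)
√(x(-14) + q(96, 87)) = √(1008 + (-30 - 5*96)) = √(1008 + (-30 - 480)) = √(1008 - 510) = √498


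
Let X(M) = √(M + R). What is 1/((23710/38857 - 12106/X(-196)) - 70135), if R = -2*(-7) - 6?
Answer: -4976997418753815/349113996778259509816 - 9139221615797*I*√47/349113996778259509816 ≈ -1.4256e-5 - 1.7947e-7*I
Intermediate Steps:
R = 8 (R = 14 - 6 = 8)
X(M) = √(8 + M) (X(M) = √(M + 8) = √(8 + M))
1/((23710/38857 - 12106/X(-196)) - 70135) = 1/((23710/38857 - 12106/√(8 - 196)) - 70135) = 1/((23710*(1/38857) - 12106*(-I*√47/94)) - 70135) = 1/((23710/38857 - 12106*(-I*√47/94)) - 70135) = 1/((23710/38857 - (-6053)*I*√47/47) - 70135) = 1/((23710/38857 + 6053*I*√47/47) - 70135) = 1/(-2725211985/38857 + 6053*I*√47/47)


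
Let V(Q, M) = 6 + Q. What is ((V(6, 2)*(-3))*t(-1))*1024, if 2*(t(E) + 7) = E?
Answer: 276480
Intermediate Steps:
t(E) = -7 + E/2
((V(6, 2)*(-3))*t(-1))*1024 = (((6 + 6)*(-3))*(-7 + (1/2)*(-1)))*1024 = ((12*(-3))*(-7 - 1/2))*1024 = -36*(-15/2)*1024 = 270*1024 = 276480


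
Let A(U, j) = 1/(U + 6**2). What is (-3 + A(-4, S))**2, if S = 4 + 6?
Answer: 9025/1024 ≈ 8.8135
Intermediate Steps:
S = 10
A(U, j) = 1/(36 + U) (A(U, j) = 1/(U + 36) = 1/(36 + U))
(-3 + A(-4, S))**2 = (-3 + 1/(36 - 4))**2 = (-3 + 1/32)**2 = (-95/32)**2 = 9025/1024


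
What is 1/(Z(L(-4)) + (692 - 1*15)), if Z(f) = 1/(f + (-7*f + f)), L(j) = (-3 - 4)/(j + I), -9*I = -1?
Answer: 9/6092 ≈ 0.0014773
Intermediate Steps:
I = 1/9 (I = -1/9*(-1) = 1/9 ≈ 0.11111)
L(j) = -7/(1/9 + j) (L(j) = (-3 - 4)/(j + 1/9) = -7/(1/9 + j))
Z(f) = -1/(5*f) (Z(f) = 1/(f - 6*f) = 1/(-5*f) = -1/(5*f))
1/(Z(L(-4)) + (692 - 1*15)) = 1/(-1/(5*((-63/(1 + 9*(-4))))) + (692 - 1*15)) = 1/(-1/(5*((-63/(1 - 36)))) + (692 - 15)) = 1/(-1/(5*((-63/(-35)))) + 677) = 1/(-1/(5*((-63*(-1/35)))) + 677) = 1/(-1/(5*9/5) + 677) = 1/(-1/5*5/9 + 677) = 1/(-1/9 + 677) = 1/(6092/9) = 9/6092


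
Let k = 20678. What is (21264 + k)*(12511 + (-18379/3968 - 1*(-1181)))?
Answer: 1138965984167/1984 ≈ 5.7408e+8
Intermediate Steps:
(21264 + k)*(12511 + (-18379/3968 - 1*(-1181))) = (21264 + 20678)*(12511 + (-18379/3968 - 1*(-1181))) = 41942*(12511 + (-18379*1/3968 + 1181)) = 41942*(12511 + (-18379/3968 + 1181)) = 41942*(12511 + 4667829/3968) = 41942*(54311477/3968) = 1138965984167/1984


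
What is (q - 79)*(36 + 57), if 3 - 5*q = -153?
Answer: -22227/5 ≈ -4445.4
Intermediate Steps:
q = 156/5 (q = 3/5 - 1/5*(-153) = 3/5 + 153/5 = 156/5 ≈ 31.200)
(q - 79)*(36 + 57) = (156/5 - 79)*(36 + 57) = -239/5*93 = -22227/5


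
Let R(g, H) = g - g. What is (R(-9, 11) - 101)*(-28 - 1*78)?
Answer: 10706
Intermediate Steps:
R(g, H) = 0
(R(-9, 11) - 101)*(-28 - 1*78) = (0 - 101)*(-28 - 1*78) = -101*(-28 - 78) = -101*(-106) = 10706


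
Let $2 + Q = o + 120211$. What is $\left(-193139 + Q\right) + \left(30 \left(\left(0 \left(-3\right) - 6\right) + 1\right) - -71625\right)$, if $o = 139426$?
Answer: $137971$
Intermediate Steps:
$Q = 259635$ ($Q = -2 + \left(139426 + 120211\right) = -2 + 259637 = 259635$)
$\left(-193139 + Q\right) + \left(30 \left(\left(0 \left(-3\right) - 6\right) + 1\right) - -71625\right) = \left(-193139 + 259635\right) + \left(30 \left(\left(0 \left(-3\right) - 6\right) + 1\right) - -71625\right) = 66496 + \left(30 \left(\left(0 - 6\right) + 1\right) + 71625\right) = 66496 + \left(30 \left(-6 + 1\right) + 71625\right) = 66496 + \left(30 \left(-5\right) + 71625\right) = 66496 + \left(-150 + 71625\right) = 66496 + 71475 = 137971$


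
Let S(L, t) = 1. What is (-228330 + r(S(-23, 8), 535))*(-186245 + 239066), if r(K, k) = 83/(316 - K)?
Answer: -422121175423/35 ≈ -1.2061e+10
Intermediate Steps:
(-228330 + r(S(-23, 8), 535))*(-186245 + 239066) = (-228330 - 83/(-316 + 1))*(-186245 + 239066) = (-228330 - 83/(-315))*52821 = (-228330 - 83*(-1/315))*52821 = (-228330 + 83/315)*52821 = -71923867/315*52821 = -422121175423/35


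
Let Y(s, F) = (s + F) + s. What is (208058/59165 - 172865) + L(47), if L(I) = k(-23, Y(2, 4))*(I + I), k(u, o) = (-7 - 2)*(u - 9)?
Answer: -8625634787/59165 ≈ -1.4579e+5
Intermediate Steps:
Y(s, F) = F + 2*s (Y(s, F) = (F + s) + s = F + 2*s)
k(u, o) = 81 - 9*u (k(u, o) = -9*(-9 + u) = 81 - 9*u)
L(I) = 576*I (L(I) = (81 - 9*(-23))*(I + I) = (81 + 207)*(2*I) = 288*(2*I) = 576*I)
(208058/59165 - 172865) + L(47) = (208058/59165 - 172865) + 576*47 = (208058*(1/59165) - 172865) + 27072 = (208058/59165 - 172865) + 27072 = -10227349667/59165 + 27072 = -8625634787/59165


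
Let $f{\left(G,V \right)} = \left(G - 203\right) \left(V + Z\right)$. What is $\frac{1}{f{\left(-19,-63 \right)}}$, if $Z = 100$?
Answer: $- \frac{1}{8214} \approx -0.00012174$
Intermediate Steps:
$f{\left(G,V \right)} = \left(-203 + G\right) \left(100 + V\right)$ ($f{\left(G,V \right)} = \left(G - 203\right) \left(V + 100\right) = \left(-203 + G\right) \left(100 + V\right)$)
$\frac{1}{f{\left(-19,-63 \right)}} = \frac{1}{-20300 - -12789 + 100 \left(-19\right) - -1197} = \frac{1}{-20300 + 12789 - 1900 + 1197} = \frac{1}{-8214} = - \frac{1}{8214}$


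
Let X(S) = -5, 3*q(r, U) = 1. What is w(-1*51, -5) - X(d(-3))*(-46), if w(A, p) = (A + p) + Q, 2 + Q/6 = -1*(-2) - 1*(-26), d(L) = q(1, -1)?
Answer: -130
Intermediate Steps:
q(r, U) = ⅓ (q(r, U) = (⅓)*1 = ⅓)
d(L) = ⅓
Q = 156 (Q = -12 + 6*(-1*(-2) - 1*(-26)) = -12 + 6*(2 + 26) = -12 + 6*28 = -12 + 168 = 156)
w(A, p) = 156 + A + p (w(A, p) = (A + p) + 156 = 156 + A + p)
w(-1*51, -5) - X(d(-3))*(-46) = (156 - 1*51 - 5) - (-5)*(-46) = (156 - 51 - 5) - 1*230 = 100 - 230 = -130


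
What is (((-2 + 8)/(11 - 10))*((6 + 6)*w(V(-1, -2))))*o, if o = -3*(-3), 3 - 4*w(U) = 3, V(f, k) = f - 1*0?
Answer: 0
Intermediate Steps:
V(f, k) = f (V(f, k) = f + 0 = f)
w(U) = 0 (w(U) = 3/4 - 1/4*3 = 3/4 - 3/4 = 0)
o = 9
(((-2 + 8)/(11 - 10))*((6 + 6)*w(V(-1, -2))))*o = (((-2 + 8)/(11 - 10))*((6 + 6)*0))*9 = ((6/1)*(12*0))*9 = ((6*1)*0)*9 = (6*0)*9 = 0*9 = 0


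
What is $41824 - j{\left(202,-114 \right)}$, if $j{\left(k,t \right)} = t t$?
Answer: $28828$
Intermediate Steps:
$j{\left(k,t \right)} = t^{2}$
$41824 - j{\left(202,-114 \right)} = 41824 - \left(-114\right)^{2} = 41824 - 12996 = 28828$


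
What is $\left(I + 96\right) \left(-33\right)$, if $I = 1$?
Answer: $-3201$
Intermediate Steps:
$\left(I + 96\right) \left(-33\right) = \left(1 + 96\right) \left(-33\right) = 97 \left(-33\right) = -3201$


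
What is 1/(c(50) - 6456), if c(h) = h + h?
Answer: -1/6356 ≈ -0.00015733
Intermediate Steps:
c(h) = 2*h
1/(c(50) - 6456) = 1/(2*50 - 6456) = 1/(100 - 6456) = 1/(-6356) = -1/6356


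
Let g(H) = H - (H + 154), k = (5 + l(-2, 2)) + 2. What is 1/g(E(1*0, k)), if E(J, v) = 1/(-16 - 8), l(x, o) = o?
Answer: -1/154 ≈ -0.0064935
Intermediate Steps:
k = 9 (k = (5 + 2) + 2 = 7 + 2 = 9)
E(J, v) = -1/24 (E(J, v) = 1/(-24) = -1/24)
g(H) = -154 (g(H) = H - (154 + H) = H + (-154 - H) = -154)
1/g(E(1*0, k)) = 1/(-154) = -1/154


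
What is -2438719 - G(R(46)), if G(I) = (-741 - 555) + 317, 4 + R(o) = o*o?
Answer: -2437740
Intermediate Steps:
R(o) = -4 + o² (R(o) = -4 + o*o = -4 + o²)
G(I) = -979 (G(I) = -1296 + 317 = -979)
-2438719 - G(R(46)) = -2438719 - 1*(-979) = -2438719 + 979 = -2437740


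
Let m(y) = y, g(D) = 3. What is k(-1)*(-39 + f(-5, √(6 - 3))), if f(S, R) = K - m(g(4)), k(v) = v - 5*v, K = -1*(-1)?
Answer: -164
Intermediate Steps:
K = 1
k(v) = -4*v
f(S, R) = -2 (f(S, R) = 1 - 1*3 = 1 - 3 = -2)
k(-1)*(-39 + f(-5, √(6 - 3))) = (-4*(-1))*(-39 - 2) = 4*(-41) = -164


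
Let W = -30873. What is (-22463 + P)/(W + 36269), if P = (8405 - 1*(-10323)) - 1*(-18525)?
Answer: 7395/2698 ≈ 2.7409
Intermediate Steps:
P = 37253 (P = (8405 + 10323) + 18525 = 18728 + 18525 = 37253)
(-22463 + P)/(W + 36269) = (-22463 + 37253)/(-30873 + 36269) = 14790/5396 = 14790*(1/5396) = 7395/2698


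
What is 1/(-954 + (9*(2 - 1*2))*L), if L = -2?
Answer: -1/954 ≈ -0.0010482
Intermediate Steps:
1/(-954 + (9*(2 - 1*2))*L) = 1/(-954 + (9*(2 - 1*2))*(-2)) = 1/(-954 + (9*(2 - 2))*(-2)) = 1/(-954 + (9*0)*(-2)) = 1/(-954 + 0*(-2)) = 1/(-954 + 0) = 1/(-954) = -1/954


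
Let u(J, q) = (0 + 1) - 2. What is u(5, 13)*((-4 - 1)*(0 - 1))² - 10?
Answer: -35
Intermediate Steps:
u(J, q) = -1 (u(J, q) = 1 - 2 = -1)
u(5, 13)*((-4 - 1)*(0 - 1))² - 10 = -((-4 - 1)*(0 - 1))² - 10 = -(-5*(-1))² - 10 = -1*5² - 10 = -1*25 - 10 = -25 - 10 = -35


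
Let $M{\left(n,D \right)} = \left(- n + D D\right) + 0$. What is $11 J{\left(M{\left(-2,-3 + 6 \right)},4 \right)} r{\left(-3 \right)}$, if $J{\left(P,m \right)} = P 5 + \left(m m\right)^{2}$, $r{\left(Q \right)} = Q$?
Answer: $-10263$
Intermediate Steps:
$M{\left(n,D \right)} = D^{2} - n$ ($M{\left(n,D \right)} = \left(- n + D^{2}\right) + 0 = \left(D^{2} - n\right) + 0 = D^{2} - n$)
$J{\left(P,m \right)} = m^{4} + 5 P$ ($J{\left(P,m \right)} = 5 P + \left(m^{2}\right)^{2} = 5 P + m^{4} = m^{4} + 5 P$)
$11 J{\left(M{\left(-2,-3 + 6 \right)},4 \right)} r{\left(-3 \right)} = 11 \left(4^{4} + 5 \left(\left(-3 + 6\right)^{2} - -2\right)\right) \left(-3\right) = 11 \left(256 + 5 \left(3^{2} + 2\right)\right) \left(-3\right) = 11 \left(256 + 5 \left(9 + 2\right)\right) \left(-3\right) = 11 \left(256 + 5 \cdot 11\right) \left(-3\right) = 11 \left(256 + 55\right) \left(-3\right) = 11 \cdot 311 \left(-3\right) = 3421 \left(-3\right) = -10263$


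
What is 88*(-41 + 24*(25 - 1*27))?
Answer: -7832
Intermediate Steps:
88*(-41 + 24*(25 - 1*27)) = 88*(-41 + 24*(25 - 27)) = 88*(-41 + 24*(-2)) = 88*(-41 - 48) = 88*(-89) = -7832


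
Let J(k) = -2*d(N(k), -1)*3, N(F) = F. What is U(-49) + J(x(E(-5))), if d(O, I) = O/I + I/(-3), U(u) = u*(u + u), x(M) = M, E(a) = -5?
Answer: 4770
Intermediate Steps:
U(u) = 2*u² (U(u) = u*(2*u) = 2*u²)
d(O, I) = -I/3 + O/I (d(O, I) = O/I + I*(-⅓) = O/I - I/3 = -I/3 + O/I)
J(k) = -2 + 6*k (J(k) = -2*(-⅓*(-1) + k/(-1))*3 = -2*(⅓ + k*(-1))*3 = -2*(⅓ - k)*3 = (-⅔ + 2*k)*3 = -2 + 6*k)
U(-49) + J(x(E(-5))) = 2*(-49)² + (-2 + 6*(-5)) = 2*2401 + (-2 - 30) = 4802 - 32 = 4770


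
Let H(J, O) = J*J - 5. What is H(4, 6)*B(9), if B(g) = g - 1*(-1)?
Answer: 110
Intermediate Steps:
B(g) = 1 + g (B(g) = g + 1 = 1 + g)
H(J, O) = -5 + J² (H(J, O) = J² - 5 = -5 + J²)
H(4, 6)*B(9) = (-5 + 4²)*(1 + 9) = (-5 + 16)*10 = 11*10 = 110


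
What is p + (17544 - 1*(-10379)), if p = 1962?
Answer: 29885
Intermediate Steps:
p + (17544 - 1*(-10379)) = 1962 + (17544 - 1*(-10379)) = 1962 + (17544 + 10379) = 1962 + 27923 = 29885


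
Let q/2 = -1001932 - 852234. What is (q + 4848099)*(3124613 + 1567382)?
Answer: 5347781065165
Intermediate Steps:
q = -3708332 (q = 2*(-1001932 - 852234) = 2*(-1854166) = -3708332)
(q + 4848099)*(3124613 + 1567382) = (-3708332 + 4848099)*(3124613 + 1567382) = 1139767*4691995 = 5347781065165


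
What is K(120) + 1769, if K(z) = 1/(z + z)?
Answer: 424561/240 ≈ 1769.0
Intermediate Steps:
K(z) = 1/(2*z)
K(120) + 1769 = (½)/120 + 1769 = (½)*(1/120) + 1769 = 1/240 + 1769 = 424561/240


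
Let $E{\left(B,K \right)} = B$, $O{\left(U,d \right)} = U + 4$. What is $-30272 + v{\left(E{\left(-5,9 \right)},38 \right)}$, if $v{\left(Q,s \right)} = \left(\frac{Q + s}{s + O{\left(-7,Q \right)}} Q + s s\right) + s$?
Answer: $- \frac{201563}{7} \approx -28795.0$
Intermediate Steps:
$O{\left(U,d \right)} = 4 + U$
$v{\left(Q,s \right)} = s + s^{2} + \frac{Q \left(Q + s\right)}{-3 + s}$ ($v{\left(Q,s \right)} = \left(\frac{Q + s}{s + \left(4 - 7\right)} Q + s s\right) + s = \left(\frac{Q + s}{s - 3} Q + s^{2}\right) + s = \left(\frac{Q + s}{-3 + s} Q + s^{2}\right) + s = \left(\frac{Q \left(Q + s\right)}{-3 + s} + s^{2}\right) + s = \left(s^{2} + \frac{Q \left(Q + s\right)}{-3 + s}\right) + s = s + s^{2} + \frac{Q \left(Q + s\right)}{-3 + s}$)
$-30272 + v{\left(E{\left(-5,9 \right)},38 \right)} = -30272 + \frac{\left(-5\right)^{2} + 38^{3} - 114 - 2 \cdot 38^{2} - 190}{-3 + 38} = -30272 + \frac{25 + 54872 - 114 - 2888 - 190}{35} = -30272 + \frac{1}{35} \cdot 51705 = -30272 + \frac{10341}{7} = - \frac{201563}{7}$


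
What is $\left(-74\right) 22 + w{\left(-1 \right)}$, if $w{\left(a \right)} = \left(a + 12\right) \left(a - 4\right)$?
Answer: $-1683$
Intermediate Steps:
$w{\left(a \right)} = \left(-4 + a\right) \left(12 + a\right)$ ($w{\left(a \right)} = \left(12 + a\right) \left(-4 + a\right) = \left(-4 + a\right) \left(12 + a\right)$)
$\left(-74\right) 22 + w{\left(-1 \right)} = \left(-74\right) 22 + \left(-48 + \left(-1\right)^{2} + 8 \left(-1\right)\right) = -1628 - 55 = -1683$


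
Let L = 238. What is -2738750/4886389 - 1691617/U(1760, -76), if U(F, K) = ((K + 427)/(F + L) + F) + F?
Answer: -612389929078712/1272870129777 ≈ -481.11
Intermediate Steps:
U(F, K) = 2*F + (427 + K)/(238 + F) (U(F, K) = ((K + 427)/(F + 238) + F) + F = ((427 + K)/(238 + F) + F) + F = (F + (427 + K)/(238 + F)) + F = 2*F + (427 + K)/(238 + F))
-2738750/4886389 - 1691617/U(1760, -76) = -2738750/4886389 - 1691617*(238 + 1760)/(427 - 76 + 2*1760**2 + 476*1760) = -2738750*1/4886389 - 1691617*1998/(427 - 76 + 2*3097600 + 837760) = -2738750/4886389 - 1691617*1998/(427 - 76 + 6195200 + 837760) = -2738750/4886389 - 1691617/((1/1998)*7033311) = -2738750/4886389 - 1691617/260493/74 = -2738750/4886389 - 1691617*74/260493 = -2738750/4886389 - 125179658/260493 = -612389929078712/1272870129777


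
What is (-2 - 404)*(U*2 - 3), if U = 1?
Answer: 406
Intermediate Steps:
(-2 - 404)*(U*2 - 3) = (-2 - 404)*(1*2 - 3) = -406*(2 - 3) = -406*(-1) = 406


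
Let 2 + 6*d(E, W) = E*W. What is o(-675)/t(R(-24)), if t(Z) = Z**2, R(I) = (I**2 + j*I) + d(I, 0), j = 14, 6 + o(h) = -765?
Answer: -6939/516961 ≈ -0.013423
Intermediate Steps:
o(h) = -771 (o(h) = -6 - 765 = -771)
d(E, W) = -1/3 + E*W/6 (d(E, W) = -1/3 + (E*W)/6 = -1/3 + E*W/6)
R(I) = -1/3 + I**2 + 14*I (R(I) = (I**2 + 14*I) + (-1/3 + (1/6)*I*0) = (I**2 + 14*I) + (-1/3 + 0) = (I**2 + 14*I) - 1/3 = -1/3 + I**2 + 14*I)
o(-675)/t(R(-24)) = -771/(-1/3 + (-24)**2 + 14*(-24))**2 = -771/(-1/3 + 576 - 336)**2 = -771/((719/3)**2) = -771/516961/9 = -771*9/516961 = -6939/516961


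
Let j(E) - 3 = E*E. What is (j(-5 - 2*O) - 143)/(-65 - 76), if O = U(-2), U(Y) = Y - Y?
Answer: 115/141 ≈ 0.81560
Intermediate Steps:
U(Y) = 0
O = 0
j(E) = 3 + E² (j(E) = 3 + E*E = 3 + E²)
(j(-5 - 2*O) - 143)/(-65 - 76) = ((3 + (-5 - 2*0)²) - 143)/(-65 - 76) = ((3 + (-5 + 0)²) - 143)/(-141) = ((3 + (-5)²) - 143)*(-1/141) = ((3 + 25) - 143)*(-1/141) = (28 - 143)*(-1/141) = -115*(-1/141) = 115/141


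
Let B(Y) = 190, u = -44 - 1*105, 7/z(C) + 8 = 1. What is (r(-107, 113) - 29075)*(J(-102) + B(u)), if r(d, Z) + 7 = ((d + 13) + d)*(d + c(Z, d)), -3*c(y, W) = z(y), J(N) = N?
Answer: -672496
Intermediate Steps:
z(C) = -1 (z(C) = 7/(-8 + 1) = 7/(-7) = 7*(-⅐) = -1)
u = -149 (u = -44 - 105 = -149)
c(y, W) = ⅓ (c(y, W) = -⅓*(-1) = ⅓)
r(d, Z) = -7 + (13 + 2*d)*(⅓ + d) (r(d, Z) = -7 + ((d + 13) + d)*(d + ⅓) = -7 + ((13 + d) + d)*(⅓ + d) = -7 + (13 + 2*d)*(⅓ + d))
(r(-107, 113) - 29075)*(J(-102) + B(u)) = ((-8/3 + 2*(-107)² + (41/3)*(-107)) - 29075)*(-102 + 190) = ((-8/3 + 2*11449 - 4387/3) - 29075)*88 = ((-8/3 + 22898 - 4387/3) - 29075)*88 = (21433 - 29075)*88 = -7642*88 = -672496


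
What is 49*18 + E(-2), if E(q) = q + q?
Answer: 878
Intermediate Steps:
E(q) = 2*q
49*18 + E(-2) = 49*18 + 2*(-2) = 882 - 4 = 878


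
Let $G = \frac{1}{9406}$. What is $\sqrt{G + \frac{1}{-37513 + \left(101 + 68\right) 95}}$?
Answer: $\frac{\sqrt{152031421331}}{50458487} \approx 0.0077274$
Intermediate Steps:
$G = \frac{1}{9406} \approx 0.00010632$
$\sqrt{G + \frac{1}{-37513 + \left(101 + 68\right) 95}} = \sqrt{\frac{1}{9406} + \frac{1}{-37513 + \left(101 + 68\right) 95}} = \sqrt{\frac{1}{9406} + \frac{1}{-37513 + 169 \cdot 95}} = \sqrt{\frac{1}{9406} + \frac{1}{-37513 + 16055}} = \sqrt{\frac{1}{9406} + \frac{1}{-21458}} = \sqrt{\frac{1}{9406} - \frac{1}{21458}} = \sqrt{\frac{3013}{50458487}} = \frac{\sqrt{152031421331}}{50458487}$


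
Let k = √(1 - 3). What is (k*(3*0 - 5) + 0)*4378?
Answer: -21890*I*√2 ≈ -30957.0*I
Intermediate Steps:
k = I*√2 (k = √(-2) = I*√2 ≈ 1.4142*I)
(k*(3*0 - 5) + 0)*4378 = ((I*√2)*(3*0 - 5) + 0)*4378 = ((I*√2)*(0 - 5) + 0)*4378 = ((I*√2)*(-5) + 0)*4378 = (-5*I*√2 + 0)*4378 = -5*I*√2*4378 = -21890*I*√2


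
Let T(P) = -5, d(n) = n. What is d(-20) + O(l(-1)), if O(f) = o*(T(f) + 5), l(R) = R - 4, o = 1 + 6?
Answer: -20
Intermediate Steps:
o = 7
l(R) = -4 + R
O(f) = 0 (O(f) = 7*(-5 + 5) = 7*0 = 0)
d(-20) + O(l(-1)) = -20 + 0 = -20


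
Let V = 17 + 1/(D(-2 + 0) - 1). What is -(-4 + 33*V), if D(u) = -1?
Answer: -1081/2 ≈ -540.50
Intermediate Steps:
V = 33/2 (V = 17 + 1/(-1 - 1) = 17 + 1/(-2) = 17 - 1/2 = 33/2 ≈ 16.500)
-(-4 + 33*V) = -(-4 + 33*(33/2)) = -(-4 + 1089/2) = -1*1081/2 = -1081/2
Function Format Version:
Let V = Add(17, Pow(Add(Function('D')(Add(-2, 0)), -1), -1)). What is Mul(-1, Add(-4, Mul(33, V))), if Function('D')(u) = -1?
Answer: Rational(-1081, 2) ≈ -540.50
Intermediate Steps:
V = Rational(33, 2) (V = Add(17, Pow(Add(-1, -1), -1)) = Add(17, Pow(-2, -1)) = Add(17, Rational(-1, 2)) = Rational(33, 2) ≈ 16.500)
Mul(-1, Add(-4, Mul(33, V))) = Mul(-1, Add(-4, Mul(33, Rational(33, 2)))) = Mul(-1, Add(-4, Rational(1089, 2))) = Mul(-1, Rational(1081, 2)) = Rational(-1081, 2)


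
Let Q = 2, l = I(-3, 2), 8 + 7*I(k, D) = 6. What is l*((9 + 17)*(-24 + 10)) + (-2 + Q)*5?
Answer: 104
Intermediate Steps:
I(k, D) = -2/7 (I(k, D) = -8/7 + (⅐)*6 = -8/7 + 6/7 = -2/7)
l = -2/7 ≈ -0.28571
l*((9 + 17)*(-24 + 10)) + (-2 + Q)*5 = -2*(9 + 17)*(-24 + 10)/7 + (-2 + 2)*5 = -52*(-14)/7 + 0*5 = -2/7*(-364) + 0 = 104 + 0 = 104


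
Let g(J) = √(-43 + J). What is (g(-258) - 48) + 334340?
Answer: 334292 + I*√301 ≈ 3.3429e+5 + 17.349*I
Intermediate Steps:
(g(-258) - 48) + 334340 = (√(-43 - 258) - 48) + 334340 = (√(-301) - 48) + 334340 = (I*√301 - 48) + 334340 = (-48 + I*√301) + 334340 = 334292 + I*√301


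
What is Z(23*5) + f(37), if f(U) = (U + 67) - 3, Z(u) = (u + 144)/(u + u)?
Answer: 23489/230 ≈ 102.13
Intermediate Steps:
Z(u) = (144 + u)/(2*u) (Z(u) = (144 + u)/((2*u)) = (144 + u)*(1/(2*u)) = (144 + u)/(2*u))
f(U) = 64 + U (f(U) = (67 + U) - 3 = 64 + U)
Z(23*5) + f(37) = (144 + 23*5)/(2*((23*5))) + (64 + 37) = (½)*(144 + 115)/115 + 101 = (½)*(1/115)*259 + 101 = 259/230 + 101 = 23489/230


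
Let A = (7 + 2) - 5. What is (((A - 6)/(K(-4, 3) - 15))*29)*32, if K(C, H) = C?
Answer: 1856/19 ≈ 97.684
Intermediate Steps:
A = 4 (A = 9 - 5 = 4)
(((A - 6)/(K(-4, 3) - 15))*29)*32 = (((4 - 6)/(-4 - 15))*29)*32 = (-2/(-19)*29)*32 = (-2*(-1/19)*29)*32 = ((2/19)*29)*32 = (58/19)*32 = 1856/19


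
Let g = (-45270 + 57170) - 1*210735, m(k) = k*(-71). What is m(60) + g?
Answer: -203095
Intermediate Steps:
m(k) = -71*k
g = -198835 (g = 11900 - 210735 = -198835)
m(60) + g = -71*60 - 198835 = -4260 - 198835 = -203095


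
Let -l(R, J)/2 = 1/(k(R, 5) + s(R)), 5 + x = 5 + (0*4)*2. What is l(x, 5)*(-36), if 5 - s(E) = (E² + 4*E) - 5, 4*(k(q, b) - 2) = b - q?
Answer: 288/53 ≈ 5.4340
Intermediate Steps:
x = 0 (x = -5 + (5 + (0*4)*2) = -5 + (5 + 0*2) = -5 + (5 + 0) = -5 + 5 = 0)
k(q, b) = 2 - q/4 + b/4 (k(q, b) = 2 + (b - q)/4 = 2 + (-q/4 + b/4) = 2 - q/4 + b/4)
s(E) = 10 - E² - 4*E (s(E) = 5 - ((E² + 4*E) - 5) = 5 - (-5 + E² + 4*E) = 5 + (5 - E² - 4*E) = 10 - E² - 4*E)
l(R, J) = -2/(53/4 - R² - 17*R/4) (l(R, J) = -2/((2 - R/4 + (¼)*5) + (10 - R² - 4*R)) = -2/((2 - R/4 + 5/4) + (10 - R² - 4*R)) = -2/((13/4 - R/4) + (10 - R² - 4*R)) = -2/(53/4 - R² - 17*R/4))
l(x, 5)*(-36) = (8/(-53 + 4*0² + 17*0))*(-36) = (8/(-53 + 4*0 + 0))*(-36) = (8/(-53 + 0 + 0))*(-36) = (8/(-53))*(-36) = (8*(-1/53))*(-36) = -8/53*(-36) = 288/53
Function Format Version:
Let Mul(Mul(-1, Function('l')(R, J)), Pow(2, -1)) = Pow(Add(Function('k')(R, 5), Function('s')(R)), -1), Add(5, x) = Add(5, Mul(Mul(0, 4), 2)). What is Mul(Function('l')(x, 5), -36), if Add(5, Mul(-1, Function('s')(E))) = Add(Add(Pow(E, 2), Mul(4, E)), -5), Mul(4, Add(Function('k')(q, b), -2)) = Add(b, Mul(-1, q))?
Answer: Rational(288, 53) ≈ 5.4340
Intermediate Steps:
x = 0 (x = Add(-5, Add(5, Mul(Mul(0, 4), 2))) = Add(-5, Add(5, Mul(0, 2))) = Add(-5, Add(5, 0)) = Add(-5, 5) = 0)
Function('k')(q, b) = Add(2, Mul(Rational(-1, 4), q), Mul(Rational(1, 4), b)) (Function('k')(q, b) = Add(2, Mul(Rational(1, 4), Add(b, Mul(-1, q)))) = Add(2, Add(Mul(Rational(-1, 4), q), Mul(Rational(1, 4), b))) = Add(2, Mul(Rational(-1, 4), q), Mul(Rational(1, 4), b)))
Function('s')(E) = Add(10, Mul(-1, Pow(E, 2)), Mul(-4, E)) (Function('s')(E) = Add(5, Mul(-1, Add(Add(Pow(E, 2), Mul(4, E)), -5))) = Add(5, Mul(-1, Add(-5, Pow(E, 2), Mul(4, E)))) = Add(5, Add(5, Mul(-1, Pow(E, 2)), Mul(-4, E))) = Add(10, Mul(-1, Pow(E, 2)), Mul(-4, E)))
Function('l')(R, J) = Mul(-2, Pow(Add(Rational(53, 4), Mul(-1, Pow(R, 2)), Mul(Rational(-17, 4), R)), -1)) (Function('l')(R, J) = Mul(-2, Pow(Add(Add(2, Mul(Rational(-1, 4), R), Mul(Rational(1, 4), 5)), Add(10, Mul(-1, Pow(R, 2)), Mul(-4, R))), -1)) = Mul(-2, Pow(Add(Add(2, Mul(Rational(-1, 4), R), Rational(5, 4)), Add(10, Mul(-1, Pow(R, 2)), Mul(-4, R))), -1)) = Mul(-2, Pow(Add(Add(Rational(13, 4), Mul(Rational(-1, 4), R)), Add(10, Mul(-1, Pow(R, 2)), Mul(-4, R))), -1)) = Mul(-2, Pow(Add(Rational(53, 4), Mul(-1, Pow(R, 2)), Mul(Rational(-17, 4), R)), -1)))
Mul(Function('l')(x, 5), -36) = Mul(Mul(8, Pow(Add(-53, Mul(4, Pow(0, 2)), Mul(17, 0)), -1)), -36) = Mul(Mul(8, Pow(Add(-53, Mul(4, 0), 0), -1)), -36) = Mul(Mul(8, Pow(Add(-53, 0, 0), -1)), -36) = Mul(Mul(8, Pow(-53, -1)), -36) = Mul(Mul(8, Rational(-1, 53)), -36) = Mul(Rational(-8, 53), -36) = Rational(288, 53)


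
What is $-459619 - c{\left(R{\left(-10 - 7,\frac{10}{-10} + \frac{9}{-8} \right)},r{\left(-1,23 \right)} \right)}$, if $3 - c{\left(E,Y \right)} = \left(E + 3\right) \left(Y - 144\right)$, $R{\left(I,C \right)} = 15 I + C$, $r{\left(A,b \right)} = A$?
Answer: $- \frac{3382191}{8} \approx -4.2277 \cdot 10^{5}$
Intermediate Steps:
$R{\left(I,C \right)} = C + 15 I$
$c{\left(E,Y \right)} = 3 - \left(-144 + Y\right) \left(3 + E\right)$ ($c{\left(E,Y \right)} = 3 - \left(E + 3\right) \left(Y - 144\right) = 3 - \left(3 + E\right) \left(-144 + Y\right) = 3 - \left(-144 + Y\right) \left(3 + E\right)$)
$-459619 - c{\left(R{\left(-10 - 7,\frac{10}{-10} + \frac{9}{-8} \right)},r{\left(-1,23 \right)} \right)} = -459619 - \left(435 - -3 + 144 \left(\left(\frac{10}{-10} + \frac{9}{-8}\right) + 15 \left(-10 - 7\right)\right) - \left(\left(\frac{10}{-10} + \frac{9}{-8}\right) + 15 \left(-10 - 7\right)\right) \left(-1\right)\right) = -459619 - \left(435 + 3 + 144 \left(\left(10 \left(- \frac{1}{10}\right) + 9 \left(- \frac{1}{8}\right)\right) + 15 \left(-17\right)\right) - \left(\left(10 \left(- \frac{1}{10}\right) + 9 \left(- \frac{1}{8}\right)\right) + 15 \left(-17\right)\right) \left(-1\right)\right) = -459619 - \left(435 + 3 + 144 \left(\left(-1 - \frac{9}{8}\right) - 255\right) - \left(\left(-1 - \frac{9}{8}\right) - 255\right) \left(-1\right)\right) = -459619 - \left(435 + 3 + 144 \left(- \frac{17}{8} - 255\right) - \left(- \frac{17}{8} - 255\right) \left(-1\right)\right) = -459619 - \left(435 + 3 + 144 \left(- \frac{2057}{8}\right) - \left(- \frac{2057}{8}\right) \left(-1\right)\right) = -459619 - \left(435 + 3 - 37026 - \frac{2057}{8}\right) = -459619 - - \frac{294761}{8} = -459619 + \frac{294761}{8} = - \frac{3382191}{8}$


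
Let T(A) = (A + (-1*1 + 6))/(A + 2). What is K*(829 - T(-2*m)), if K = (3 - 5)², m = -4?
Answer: 16554/5 ≈ 3310.8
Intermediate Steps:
T(A) = (5 + A)/(2 + A) (T(A) = (A + (-1 + 6))/(2 + A) = (A + 5)/(2 + A) = (5 + A)/(2 + A))
K = 4 (K = (-2)² = 4)
K*(829 - T(-2*m)) = 4*(829 - (5 - 2*(-4))/(2 - 2*(-4))) = 4*(829 - (5 + 8)/(2 + 8)) = 4*(829 - 13/10) = 4*(8277/10) = 16554/5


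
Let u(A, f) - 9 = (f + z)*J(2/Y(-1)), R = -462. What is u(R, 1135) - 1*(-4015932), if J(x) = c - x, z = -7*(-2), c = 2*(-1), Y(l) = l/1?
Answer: 4015941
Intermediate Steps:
Y(l) = l (Y(l) = l*1 = l)
c = -2
z = 14
J(x) = -2 - x
u(A, f) = 9 (u(A, f) = 9 + (f + 14)*(-2 - 2/(-1)) = 9 + (14 + f)*(-2 - 2*(-1)) = 9 + (14 + f)*(-2 - 1*(-2)) = 9 + (14 + f)*(-2 + 2) = 9 + (14 + f)*0 = 9 + 0 = 9)
u(R, 1135) - 1*(-4015932) = 9 - 1*(-4015932) = 9 + 4015932 = 4015941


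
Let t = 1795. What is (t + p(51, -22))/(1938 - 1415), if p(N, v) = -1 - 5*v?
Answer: 1904/523 ≈ 3.6405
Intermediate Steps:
(t + p(51, -22))/(1938 - 1415) = (1795 + (-1 - 5*(-22)))/(1938 - 1415) = (1795 + (-1 + 110))/523 = (1795 + 109)*(1/523) = 1904*(1/523) = 1904/523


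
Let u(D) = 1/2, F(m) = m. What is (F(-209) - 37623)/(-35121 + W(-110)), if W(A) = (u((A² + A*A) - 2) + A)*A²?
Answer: 37832/1360071 ≈ 0.027816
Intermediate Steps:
u(D) = ½
W(A) = A²*(½ + A) (W(A) = (½ + A)*A² = A²*(½ + A))
(F(-209) - 37623)/(-35121 + W(-110)) = (-209 - 37623)/(-35121 + (-110)²*(½ - 110)) = -37832/(-35121 + 12100*(-219/2)) = -37832/(-35121 - 1324950) = -37832/(-1360071) = -37832*(-1/1360071) = 37832/1360071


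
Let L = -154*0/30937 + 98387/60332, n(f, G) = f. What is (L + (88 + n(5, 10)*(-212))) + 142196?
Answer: 8520424755/60332 ≈ 1.4123e+5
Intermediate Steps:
L = 98387/60332 (L = 0*(1/30937) + 98387*(1/60332) = 0 + 98387/60332 = 98387/60332 ≈ 1.6308)
(L + (88 + n(5, 10)*(-212))) + 142196 = (98387/60332 + (88 + 5*(-212))) + 142196 = (98387/60332 + (88 - 1060)) + 142196 = (98387/60332 - 972) + 142196 = -58544317/60332 + 142196 = 8520424755/60332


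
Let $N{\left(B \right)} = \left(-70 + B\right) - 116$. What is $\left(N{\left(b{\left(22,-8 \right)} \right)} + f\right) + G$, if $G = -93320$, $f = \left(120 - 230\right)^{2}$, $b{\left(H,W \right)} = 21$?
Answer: $-81385$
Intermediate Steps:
$N{\left(B \right)} = -186 + B$
$f = 12100$ ($f = \left(-110\right)^{2} = 12100$)
$\left(N{\left(b{\left(22,-8 \right)} \right)} + f\right) + G = \left(\left(-186 + 21\right) + 12100\right) - 93320 = \left(-165 + 12100\right) - 93320 = 11935 - 93320 = -81385$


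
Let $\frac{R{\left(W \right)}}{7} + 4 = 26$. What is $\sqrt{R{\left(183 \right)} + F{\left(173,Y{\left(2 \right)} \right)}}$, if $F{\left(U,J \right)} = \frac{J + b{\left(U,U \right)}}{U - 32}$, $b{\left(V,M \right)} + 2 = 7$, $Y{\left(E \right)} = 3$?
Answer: $\frac{\sqrt{3062802}}{141} \approx 12.412$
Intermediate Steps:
$R{\left(W \right)} = 154$ ($R{\left(W \right)} = -28 + 7 \cdot 26 = -28 + 182 = 154$)
$b{\left(V,M \right)} = 5$ ($b{\left(V,M \right)} = -2 + 7 = 5$)
$F{\left(U,J \right)} = \frac{5 + J}{-32 + U}$ ($F{\left(U,J \right)} = \frac{J + 5}{U - 32} = \frac{5 + J}{-32 + U}$)
$\sqrt{R{\left(183 \right)} + F{\left(173,Y{\left(2 \right)} \right)}} = \sqrt{154 + \frac{5 + 3}{-32 + 173}} = \sqrt{154 + \frac{1}{141} \cdot 8} = \sqrt{154 + \frac{8}{141}} = \sqrt{\frac{21722}{141}} = \frac{\sqrt{3062802}}{141}$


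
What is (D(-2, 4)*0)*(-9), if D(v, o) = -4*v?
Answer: 0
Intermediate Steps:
(D(-2, 4)*0)*(-9) = (-4*(-2)*0)*(-9) = (8*0)*(-9) = 0*(-9) = 0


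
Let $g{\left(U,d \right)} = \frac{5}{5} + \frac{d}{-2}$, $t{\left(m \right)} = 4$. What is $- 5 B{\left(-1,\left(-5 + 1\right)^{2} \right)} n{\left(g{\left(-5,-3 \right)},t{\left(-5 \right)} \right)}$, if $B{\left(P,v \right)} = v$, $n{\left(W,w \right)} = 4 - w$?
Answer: $0$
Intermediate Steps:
$g{\left(U,d \right)} = 1 - \frac{d}{2}$ ($g{\left(U,d \right)} = 5 \cdot \frac{1}{5} + d \left(- \frac{1}{2}\right) = 1 - \frac{d}{2}$)
$- 5 B{\left(-1,\left(-5 + 1\right)^{2} \right)} n{\left(g{\left(-5,-3 \right)},t{\left(-5 \right)} \right)} = - 5 \left(-5 + 1\right)^{2} \left(4 - 4\right) = - 5 \left(-4\right)^{2} \left(4 - 4\right) = \left(-5\right) 16 \cdot 0 = \left(-80\right) 0 = 0$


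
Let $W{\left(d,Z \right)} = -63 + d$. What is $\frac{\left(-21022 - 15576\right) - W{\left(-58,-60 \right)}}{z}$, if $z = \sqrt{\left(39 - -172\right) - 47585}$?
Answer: $\frac{36477 i \sqrt{47374}}{47374} \approx 167.59 i$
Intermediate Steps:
$z = i \sqrt{47374}$ ($z = \sqrt{\left(39 + 172\right) - 47585} = \sqrt{211 - 47585} = \sqrt{-47374} = i \sqrt{47374} \approx 217.66 i$)
$\frac{\left(-21022 - 15576\right) - W{\left(-58,-60 \right)}}{z} = \frac{\left(-21022 - 15576\right) - \left(-63 - 58\right)}{i \sqrt{47374}} = \left(-36598 - -121\right) \left(- \frac{i \sqrt{47374}}{47374}\right) = \left(-36598 + 121\right) \left(- \frac{i \sqrt{47374}}{47374}\right) = - 36477 \left(- \frac{i \sqrt{47374}}{47374}\right) = \frac{36477 i \sqrt{47374}}{47374}$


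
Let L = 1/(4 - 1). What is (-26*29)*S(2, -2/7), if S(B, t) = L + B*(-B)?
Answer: 8294/3 ≈ 2764.7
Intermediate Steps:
L = ⅓ (L = 1/3 = ⅓ ≈ 0.33333)
S(B, t) = ⅓ - B² (S(B, t) = ⅓ + B*(-B) = ⅓ - B²)
(-26*29)*S(2, -2/7) = (-26*29)*(⅓ - 1*2²) = -754*(⅓ - 1*4) = -754*(⅓ - 4) = -754*(-11/3) = 8294/3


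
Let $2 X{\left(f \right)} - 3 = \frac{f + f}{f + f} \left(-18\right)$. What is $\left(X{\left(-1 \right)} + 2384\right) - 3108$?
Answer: $- \frac{1463}{2} \approx -731.5$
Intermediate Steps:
$X{\left(f \right)} = - \frac{15}{2}$ ($X{\left(f \right)} = \frac{3}{2} + \frac{\frac{f + f}{f + f} \left(-18\right)}{2} = \frac{3}{2} + \frac{\frac{2 f}{2 f} \left(-18\right)}{2} = \frac{3}{2} + \frac{2 f \frac{1}{2 f} \left(-18\right)}{2} = \frac{3}{2} + \frac{1 \left(-18\right)}{2} = \frac{3}{2} + \frac{1}{2} \left(-18\right) = \frac{3}{2} - 9 = - \frac{15}{2}$)
$\left(X{\left(-1 \right)} + 2384\right) - 3108 = \left(- \frac{15}{2} + 2384\right) - 3108 = \frac{4753}{2} - 3108 = - \frac{1463}{2}$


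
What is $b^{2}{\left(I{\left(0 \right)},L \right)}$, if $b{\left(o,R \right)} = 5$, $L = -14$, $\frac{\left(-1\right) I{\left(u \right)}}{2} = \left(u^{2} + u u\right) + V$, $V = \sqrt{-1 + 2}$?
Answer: $25$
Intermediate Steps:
$V = 1$ ($V = \sqrt{1} = 1$)
$I{\left(u \right)} = -2 - 4 u^{2}$ ($I{\left(u \right)} = - 2 \left(\left(u^{2} + u u\right) + 1\right) = - 2 \left(\left(u^{2} + u^{2}\right) + 1\right) = - 2 \left(2 u^{2} + 1\right) = - 2 \left(1 + 2 u^{2}\right) = -2 - 4 u^{2}$)
$b^{2}{\left(I{\left(0 \right)},L \right)} = 5^{2} = 25$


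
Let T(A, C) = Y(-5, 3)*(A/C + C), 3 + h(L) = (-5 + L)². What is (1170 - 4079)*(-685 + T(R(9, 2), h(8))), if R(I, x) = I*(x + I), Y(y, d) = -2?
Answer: 2123570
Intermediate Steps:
R(I, x) = I*(I + x)
h(L) = -3 + (-5 + L)²
T(A, C) = -2*C - 2*A/C (T(A, C) = -2*(A/C + C) = -2*(C + A/C) = -2*C - 2*A/C)
(1170 - 4079)*(-685 + T(R(9, 2), h(8))) = (1170 - 4079)*(-685 + (-2*(-3 + (-5 + 8)²) - 2*9*(9 + 2)/(-3 + (-5 + 8)²))) = -2909*(-685 + (-2*(-3 + 3²) - 2*9*11/(-3 + 3²))) = -2909*(-685 + (-2*(-3 + 9) - 2*99/(-3 + 9))) = -2909*(-685 + (-2*6 - 2*99/6)) = -2909*(-685 + (-12 - 2*99*⅙)) = -2909*(-685 + (-12 - 33)) = -2909*(-685 - 45) = -2909*(-730) = 2123570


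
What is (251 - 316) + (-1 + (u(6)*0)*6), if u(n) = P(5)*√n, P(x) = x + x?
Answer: -66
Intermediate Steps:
P(x) = 2*x
u(n) = 10*√n (u(n) = (2*5)*√n = 10*√n)
(251 - 316) + (-1 + (u(6)*0)*6) = (251 - 316) + (-1 + ((10*√6)*0)*6) = -65 + (-1 + 0*6) = -65 + (-1 + 0) = -65 - 1 = -66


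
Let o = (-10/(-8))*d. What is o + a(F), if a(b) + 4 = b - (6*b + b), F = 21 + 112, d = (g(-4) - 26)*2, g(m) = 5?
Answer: -1709/2 ≈ -854.50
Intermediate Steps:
d = -42 (d = (5 - 26)*2 = -21*2 = -42)
F = 133
o = -105/2 (o = -10/(-8)*(-42) = -10*(-⅛)*(-42) = (5/4)*(-42) = -105/2 ≈ -52.500)
a(b) = -4 - 6*b (a(b) = -4 + (b - (6*b + b)) = -4 + (b - 7*b) = -4 - 6*b)
o + a(F) = -105/2 + (-4 - 6*133) = -105/2 + (-4 - 798) = -105/2 - 802 = -1709/2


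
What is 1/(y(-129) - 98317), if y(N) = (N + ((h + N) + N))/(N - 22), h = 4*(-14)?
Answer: -151/14845424 ≈ -1.0171e-5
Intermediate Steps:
h = -56
y(N) = (-56 + 3*N)/(-22 + N) (y(N) = (N + ((-56 + N) + N))/(N - 22) = (N + (-56 + 2*N))/(-22 + N) = (-56 + 3*N)/(-22 + N))
1/(y(-129) - 98317) = 1/((-56 + 3*(-129))/(-22 - 129) - 98317) = 1/((-56 - 387)/(-151) - 98317) = 1/(-1/151*(-443) - 98317) = 1/(443/151 - 98317) = 1/(-14845424/151) = -151/14845424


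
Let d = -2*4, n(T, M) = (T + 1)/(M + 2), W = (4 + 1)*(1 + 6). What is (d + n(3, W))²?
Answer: 85264/1369 ≈ 62.282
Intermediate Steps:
W = 35 (W = 5*7 = 35)
n(T, M) = (1 + T)/(2 + M)
d = -8
(d + n(3, W))² = (-8 + (1 + 3)/(2 + 35))² = (-8 + 4/37)² = (-292/37)² = 85264/1369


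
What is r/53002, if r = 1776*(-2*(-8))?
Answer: 14208/26501 ≈ 0.53613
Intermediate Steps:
r = 28416 (r = 1776*16 = 28416)
r/53002 = 28416/53002 = 28416*(1/53002) = 14208/26501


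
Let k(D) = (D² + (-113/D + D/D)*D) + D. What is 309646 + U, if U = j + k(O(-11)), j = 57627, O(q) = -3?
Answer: 367163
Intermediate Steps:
k(D) = D + D² + D*(1 - 113/D) (k(D) = (D² + (-113/D + 1)*D) + D = (D² + (1 - 113/D)*D) + D = (D² + D*(1 - 113/D)) + D = D + D² + D*(1 - 113/D))
U = 57517 (U = 57627 + (-113 + (-3)² + 2*(-3)) = 57627 + (-113 + 9 - 6) = 57627 - 110 = 57517)
309646 + U = 309646 + 57517 = 367163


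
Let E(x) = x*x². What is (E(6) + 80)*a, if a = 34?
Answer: 10064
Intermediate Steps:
E(x) = x³
(E(6) + 80)*a = (6³ + 80)*34 = (216 + 80)*34 = 296*34 = 10064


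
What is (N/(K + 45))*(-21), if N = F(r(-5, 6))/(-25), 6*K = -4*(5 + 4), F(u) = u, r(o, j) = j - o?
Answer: 77/325 ≈ 0.23692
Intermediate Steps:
K = -6 (K = (-4*(5 + 4))/6 = (-4*9)/6 = (1/6)*(-36) = -6)
N = -11/25 (N = (6 - 1*(-5))/(-25) = (6 + 5)*(-1/25) = 11*(-1/25) = -11/25 ≈ -0.44000)
(N/(K + 45))*(-21) = -11/(25*(-6 + 45))*(-21) = -11/25/39*(-21) = -11/25*1/39*(-21) = -11/975*(-21) = 77/325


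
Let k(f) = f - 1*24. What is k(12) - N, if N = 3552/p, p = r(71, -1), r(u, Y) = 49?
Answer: -4140/49 ≈ -84.490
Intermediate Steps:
p = 49
N = 3552/49 ≈ 72.490
k(f) = -24 + f (k(f) = f - 24 = -24 + f)
k(12) - N = (-24 + 12) - 1*3552/49 = -12 - 3552/49 = -4140/49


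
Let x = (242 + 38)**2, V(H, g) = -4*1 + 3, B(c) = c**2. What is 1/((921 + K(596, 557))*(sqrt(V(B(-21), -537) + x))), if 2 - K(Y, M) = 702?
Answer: sqrt(8711)/5775393 ≈ 1.6160e-5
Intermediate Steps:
K(Y, M) = -700 (K(Y, M) = 2 - 1*702 = 2 - 702 = -700)
V(H, g) = -1 (V(H, g) = -4 + 3 = -1)
x = 78400 (x = 280**2 = 78400)
1/((921 + K(596, 557))*(sqrt(V(B(-21), -537) + x))) = 1/((921 - 700)*(sqrt(-1 + 78400))) = 1/(221*(sqrt(78399))) = 1/(221*((3*sqrt(8711)))) = (sqrt(8711)/26133)/221 = sqrt(8711)/5775393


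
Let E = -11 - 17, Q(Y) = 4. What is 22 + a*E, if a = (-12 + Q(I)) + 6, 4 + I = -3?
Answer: 78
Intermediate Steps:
I = -7 (I = -4 - 3 = -7)
a = -2 (a = (-12 + 4) + 6 = -8 + 6 = -2)
E = -28
22 + a*E = 22 - 2*(-28) = 22 + 56 = 78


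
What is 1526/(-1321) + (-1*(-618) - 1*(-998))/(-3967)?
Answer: -8188378/5240407 ≈ -1.5625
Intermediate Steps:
1526/(-1321) + (-1*(-618) - 1*(-998))/(-3967) = 1526*(-1/1321) + (618 + 998)*(-1/3967) = -1526/1321 + 1616*(-1/3967) = -1526/1321 - 1616/3967 = -8188378/5240407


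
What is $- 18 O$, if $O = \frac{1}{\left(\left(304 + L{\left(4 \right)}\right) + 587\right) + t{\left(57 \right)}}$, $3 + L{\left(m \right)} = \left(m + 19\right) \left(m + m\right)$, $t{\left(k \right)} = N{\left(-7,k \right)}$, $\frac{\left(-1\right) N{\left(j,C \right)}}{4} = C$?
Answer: $- \frac{9}{422} \approx -0.021327$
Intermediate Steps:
$N{\left(j,C \right)} = - 4 C$
$t{\left(k \right)} = - 4 k$
$L{\left(m \right)} = -3 + 2 m \left(19 + m\right)$ ($L{\left(m \right)} = -3 + \left(m + 19\right) \left(m + m\right) = -3 + \left(19 + m\right) 2 m = -3 + 2 m \left(19 + m\right)$)
$O = \frac{1}{844}$ ($O = \frac{1}{\left(\left(304 + \left(-3 + 2 \cdot 4^{2} + 38 \cdot 4\right)\right) + 587\right) - 228} = \frac{1}{\left(\left(304 + \left(-3 + 2 \cdot 16 + 152\right)\right) + 587\right) - 228} = \frac{1}{\left(\left(304 + \left(-3 + 32 + 152\right)\right) + 587\right) - 228} = \frac{1}{\left(\left(304 + 181\right) + 587\right) - 228} = \frac{1}{\left(485 + 587\right) - 228} = \frac{1}{1072 - 228} = \frac{1}{844} \approx 0.0011848$)
$- 18 O = \left(-18\right) \frac{1}{844} = - \frac{9}{422}$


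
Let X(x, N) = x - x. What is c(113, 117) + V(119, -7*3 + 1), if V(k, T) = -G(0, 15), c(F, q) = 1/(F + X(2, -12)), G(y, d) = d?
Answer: -1694/113 ≈ -14.991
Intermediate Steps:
X(x, N) = 0
c(F, q) = 1/F (c(F, q) = 1/(F + 0) = 1/F)
V(k, T) = -15 (V(k, T) = -1*15 = -15)
c(113, 117) + V(119, -7*3 + 1) = 1/113 - 15 = -1694/113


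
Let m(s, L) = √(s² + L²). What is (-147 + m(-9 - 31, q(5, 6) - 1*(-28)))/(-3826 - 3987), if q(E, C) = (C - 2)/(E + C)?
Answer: 147/7813 - 8*√4546/85943 ≈ 0.012539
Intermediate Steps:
q(E, C) = (-2 + C)/(C + E)
m(s, L) = √(L² + s²)
(-147 + m(-9 - 31, q(5, 6) - 1*(-28)))/(-3826 - 3987) = (-147 + √(((-2 + 6)/(6 + 5) - 1*(-28))² + (-9 - 31)²))/(-3826 - 3987) = (-147 + √((4/11 + 28)² + (-40)²))/(-7813) = (-147 + √(((1/11)*4 + 28)² + 1600))*(-1/7813) = (-147 + √((4/11 + 28)² + 1600))*(-1/7813) = (-147 + √((312/11)² + 1600))*(-1/7813) = (-147 + √(97344/121 + 1600))*(-1/7813) = (-147 + √(290944/121))*(-1/7813) = (-147 + 8*√4546/11)*(-1/7813) = 147/7813 - 8*√4546/85943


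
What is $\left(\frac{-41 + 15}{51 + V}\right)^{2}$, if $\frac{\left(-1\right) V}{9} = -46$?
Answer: $\frac{676}{216225} \approx 0.0031264$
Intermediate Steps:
$V = 414$ ($V = \left(-9\right) \left(-46\right) = 414$)
$\left(\frac{-41 + 15}{51 + V}\right)^{2} = \left(\frac{-41 + 15}{51 + 414}\right)^{2} = \left(- \frac{26}{465}\right)^{2} = \frac{676}{216225}$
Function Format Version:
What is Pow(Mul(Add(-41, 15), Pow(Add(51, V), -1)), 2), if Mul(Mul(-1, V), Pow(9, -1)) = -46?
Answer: Rational(676, 216225) ≈ 0.0031264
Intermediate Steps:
V = 414 (V = Mul(-9, -46) = 414)
Pow(Mul(Add(-41, 15), Pow(Add(51, V), -1)), 2) = Pow(Mul(Add(-41, 15), Pow(Add(51, 414), -1)), 2) = Pow(Mul(-26, Pow(465, -1)), 2) = Pow(Mul(-26, Rational(1, 465)), 2) = Pow(Rational(-26, 465), 2) = Rational(676, 216225)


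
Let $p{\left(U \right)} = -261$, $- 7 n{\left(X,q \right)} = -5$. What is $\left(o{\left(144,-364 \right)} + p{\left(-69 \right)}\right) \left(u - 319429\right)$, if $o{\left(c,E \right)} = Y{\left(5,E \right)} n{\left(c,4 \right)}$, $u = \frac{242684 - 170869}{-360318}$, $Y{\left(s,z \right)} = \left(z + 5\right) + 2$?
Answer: $\frac{9898263760382}{60053} \approx 1.6483 \cdot 10^{8}$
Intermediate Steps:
$n{\left(X,q \right)} = \frac{5}{7}$ ($n{\left(X,q \right)} = \left(- \frac{1}{7}\right) \left(-5\right) = \frac{5}{7}$)
$Y{\left(s,z \right)} = 7 + z$ ($Y{\left(s,z \right)} = \left(5 + z\right) + 2 = 7 + z$)
$u = - \frac{71815}{360318}$ ($u = 71815 \left(- \frac{1}{360318}\right) = - \frac{71815}{360318} \approx -0.19931$)
$o{\left(c,E \right)} = 5 + \frac{5 E}{7}$ ($o{\left(c,E \right)} = \left(7 + E\right) \frac{5}{7} = 5 + \frac{5 E}{7}$)
$\left(o{\left(144,-364 \right)} + p{\left(-69 \right)}\right) \left(u - 319429\right) = \left(\left(5 + \frac{5}{7} \left(-364\right)\right) - 261\right) \left(- \frac{71815}{360318} - 319429\right) = \left(\left(5 - 260\right) - 261\right) \left(- \frac{115096090237}{360318}\right) = \left(-255 - 261\right) \left(- \frac{115096090237}{360318}\right) = \left(-516\right) \left(- \frac{115096090237}{360318}\right) = \frac{9898263760382}{60053}$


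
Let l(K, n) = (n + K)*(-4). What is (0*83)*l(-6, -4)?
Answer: 0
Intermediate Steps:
l(K, n) = -4*K - 4*n (l(K, n) = (K + n)*(-4) = -4*K - 4*n)
(0*83)*l(-6, -4) = (0*83)*(-4*(-6) - 4*(-4)) = 0*(24 + 16) = 0*40 = 0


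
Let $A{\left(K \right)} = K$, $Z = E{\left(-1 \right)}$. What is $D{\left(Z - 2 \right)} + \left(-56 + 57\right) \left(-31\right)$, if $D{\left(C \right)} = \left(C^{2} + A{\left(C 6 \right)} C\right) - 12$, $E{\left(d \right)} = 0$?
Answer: $-15$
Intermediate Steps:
$Z = 0$
$D{\left(C \right)} = -12 + 7 C^{2}$ ($D{\left(C \right)} = \left(C^{2} + C 6 C\right) - 12 = \left(C^{2} + 6 C C\right) - 12 = \left(C^{2} + 6 C^{2}\right) - 12 = 7 C^{2} - 12 = -12 + 7 C^{2}$)
$D{\left(Z - 2 \right)} + \left(-56 + 57\right) \left(-31\right) = \left(-12 + 7 \left(0 - 2\right)^{2}\right) + \left(-56 + 57\right) \left(-31\right) = \left(-12 + 7 \left(0 - 2\right)^{2}\right) + 1 \left(-31\right) = \left(-12 + 7 \left(-2\right)^{2}\right) - 31 = \left(-12 + 7 \cdot 4\right) - 31 = \left(-12 + 28\right) - 31 = 16 - 31 = -15$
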